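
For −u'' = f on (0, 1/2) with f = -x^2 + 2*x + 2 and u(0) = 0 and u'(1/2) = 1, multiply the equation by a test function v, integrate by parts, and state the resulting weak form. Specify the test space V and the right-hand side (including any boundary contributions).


V = {v ∈ H^1(0, 1/2) : v(0) = 0} (test functions vanish at x = 0 where u is specified); weak form: ∫_0^1/2 u'v' dx = ∫_0^1/2 (-x^2 + 2*x + 2) v dx + v(1/2) for all v ∈ V.

Multiply both sides by a test function v and integrate from 0 to 1/2:
  ∫_0^1/2 −u''(x) v(x) dx = ∫_0^1/2 f(x) v(x) dx.
Integrate the LHS by parts once:
  ∫_0^1/2 −u'' v dx = −[u'(x) v(x)]_0^1/2 + ∫_0^1/2 u'(x) v'(x) dx.
Thus ∫_0^1/2 u'(x) v'(x) dx = ∫_0^1/2 f(x) v(x) dx + [u'(x) v(x)]_0^1/2.
Choose V so that boundary terms are either known or forced to vanish.
Mixed BC: u(0) = 0 (Dirichlet) and u'(1/2) = 1 (Neumann). Define V = {v ∈ H^1(0, 1/2) : v(0) = 0}. Then [u' v]_0^1/2 = u'(1/2)·v(1/2) − u'(0)·0 = v(1/2).
Weak formulation: find u (satisfying any essential BC) such that ∫_0^1/2 u'(x) v'(x) dx = ∫_0^1/2 f v dx + v(1/2) for all v ∈ V (Dirichlet at 0 absorbed into V; Neumann datum at x = 1/2 contributes the boundary term).
Substituting f(x) = -x^2 + 2*x + 2, the right-hand side is ∫_0^1/2 (-x^2 + 2*x + 2) v dx + v(1/2).


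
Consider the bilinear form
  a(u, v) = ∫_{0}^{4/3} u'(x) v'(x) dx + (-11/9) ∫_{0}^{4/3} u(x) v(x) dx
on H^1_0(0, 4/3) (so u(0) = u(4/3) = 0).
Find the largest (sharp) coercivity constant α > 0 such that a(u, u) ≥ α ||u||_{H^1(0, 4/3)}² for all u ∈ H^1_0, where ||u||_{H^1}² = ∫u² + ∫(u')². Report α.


α = (-176 + 81*π^2)/(9*(16 + 9*π^2))

Coercivity of a(·,·) on H^1_0(0, 4/3) means a(u, u) ≥ α ||u||_{H^1}² for every u ∈ H^1_0.
The interval has length L = 4/3, and Poincaré/coercivity depend only on L. Here a(u, u) = ∫(u')² + (-11/9)·∫u².
Here c = -11/9 < 0 with |c| < (π/L)² = 9*π^2/16, so coercivity still holds. The condition a(u,u) ≥ α||u||_{H^1}² reads (1−α)∫(u')² ≥ (α−c)∫u². Any admissible α is ≤ 1 (rapidly oscillating u have ∫u²/∫(u')² → 0), and α = 1 would force 0 ≥ (1−c)∫u², impossible since c < 1; so 1−α > 0. By the sharp Poincaré inequality on H^1_0 of an interval of length L, ∫(u')² ≥ (π/L)²∫u² with equality for the first sine mode sin(π(x−x₀)/L) (x₀ the left endpoint), so the inequality holds for all u iff (1−α)(π/L)² ≥ α − c, i.e. α ≤ ((π/L)² + c)/((π/L)² + 1) = (1 + c(L/π)²)/(1 + (L/π)²). (Direct route, valid since c ≤ 0: Poincaré gives c∫u² ≥ c(L/π)²∫(u')², so a(u,u) ≥ (1 + c(L/π)²)∫(u')², while ||u||_{H^1}² ≤ (1 + (L/π)²)∫(u')²; dividing yields the same α.) With (π/L)² = 9*π^2/16 and c = -11/9, the largest admissible constant is α = ((π/L)² + c)/((π/L)² + 1).
Simplifying, α = (-176 + 81*π^2)/(9*(16 + 9*π^2)).


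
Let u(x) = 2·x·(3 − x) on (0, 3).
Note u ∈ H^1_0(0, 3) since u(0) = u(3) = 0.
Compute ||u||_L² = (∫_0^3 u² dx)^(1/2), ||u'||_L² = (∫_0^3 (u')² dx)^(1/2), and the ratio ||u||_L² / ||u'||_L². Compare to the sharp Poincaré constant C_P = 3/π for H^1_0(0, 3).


||u||_L² / ||u'||_L² = 3*sqrt(10)/10 < C_P = 3/π.

u(x) = 2·x·(3 − x), so u'(x) = 6 - 4*x.
u(x) = 2·x·(3 − x) vanishes at x = 0 and x = 3, so u ∈ H^1_0(0, 3). Differentiate via the product rule and integrate the resulting polynomials term by term.
  ∫_0^3 u² dx = ∫_0^3 (4*x^4 - 24*x^3 + 36*x^2) dx. Term by term:
    ∫_0^3 4*x^4 dx = 972/5;  ∫_0^3 -24*x^3 dx = -486;  ∫_0^3 36*x^2 dx = 324.
  Sum: 972/5 − 486 + 324 = 162/5.
  ∫_0^3 (u')² dx = ∫_0^3 (16*x^2 - 48*x + 36) dx. Term by term:
    ∫_0^3 16*x^2 dx = 144;  ∫_0^3 -48*x dx = -216;  ∫_0^3 36 dx = 108.
  Sum: 144 − 216 + 108 = 36.
∫_0^3 u² dx = 162/5, so ||u||_L² = 9*sqrt(10)/5.
∫_0^3 (u')² dx = 36, so ||u'||_L² = 6.
Ratio ||u||_L² / ||u'||_L² = 3*sqrt(10)/10.
Sharp Poincaré constant on H^1_0(0, 3) is C_P = L/π = 3/π, achieved by sin(π/3·x).
A polynomial bump cannot attain the sharp Poincaré constant (only the first sine eigenfunction does), so the ratio is strictly less than C_P, consistent with ||u||_L² ≤ C_P ||u'||_L².


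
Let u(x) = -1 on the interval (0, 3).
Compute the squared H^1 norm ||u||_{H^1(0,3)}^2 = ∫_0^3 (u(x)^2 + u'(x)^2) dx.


||u||_{H^1}^2 = 3

The H^1 norm (squared) on an interval (0, L) is
  ||u||_{H^1}^2 = ∫_0^L u(x)^2 dx + ∫_0^L u'(x)^2 dx.
Compute u'(x) = 0.
Then u(x)^2 = 1 and u'(x)^2 = 0.
Integrate each monomial from 0 to 3 using ∫_0^3 c·x^n dx = c·3^(n+1)/(n+1):
  ∫_0^3 u(x)^2 dx = ∫_0^3 (1) dx. Term by term:
    ∫_0^3 1 dx = 3.
  ∫_0^3 u'(x)^2 dx = ∫_0^3 (0) dx. Term by term:
    ∫_0^3 0 dx = 0.
Adding: ||u||_{H^1}^2 = 3 + 0 = 3.


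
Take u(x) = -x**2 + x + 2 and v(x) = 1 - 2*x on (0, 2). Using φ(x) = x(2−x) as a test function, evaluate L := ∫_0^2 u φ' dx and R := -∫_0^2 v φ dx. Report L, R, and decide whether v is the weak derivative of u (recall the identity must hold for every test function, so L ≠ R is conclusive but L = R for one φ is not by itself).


LHS = 4/3, RHS = 4/3. Yes, v = u' weakly.

u(x) = -x**2 + x + 2, classical derivative u'(x) = 1 - 2*x.
φ(x) = x(2−x), so φ'(x) = 2 - 2*x.
Note φ(0) = φ(2) = 0, so the boundary term u·φ vanishes.
LHS = ∫_0^2 u(x) φ'(x) dx = ∫_0^2 (2*x^3 - 4*x^2 - 2*x + 4) dx. Term by term:
  ∫_0^2 2*x^3 dx = 8;  ∫_0^2 -4*x^2 dx = -32/3;  ∫_0^2 -2*x dx = -4;
  ∫_0^2 4 dx = 8.
Sum: 8 − 32/3 − 4 + 8 = 4/3.
So LHS = 4/3.
∫_0^2 v(x) φ(x) dx = ∫_0^2 (2*x^3 - 5*x^2 + 2*x) dx. Term by term:
  ∫_0^2 2*x^3 dx = 8;  ∫_0^2 -5*x^2 dx = -40/3;  ∫_0^2 2*x dx = 4.
Sum: 8 − 40/3 + 4 = -4/3.
So RHS = -∫_0^2 v(x) φ(x) dx = 4/3.
LHS = RHS, so the identity holds for this test φ.
Moreover u is smooth here and v(x) = u'(x) = 1 - 2*x pointwise, so the identity holds for every test function. Hence v is the weak derivative of u.


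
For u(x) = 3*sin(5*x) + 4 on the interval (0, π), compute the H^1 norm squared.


||u||_{H^1(0,π)}^2 = 48/5 + 133*π

u'(x) = 15*cos(5*x).
Expand u² and (u')² and integrate term by term on (0, π), using: for integers n ≥ 1, ∫_0^π sin²(nx) dx = ∫_0^π cos²(nx) dx = π/2; for n ≠ n', ∫_0^π sin(nx)sin(n'x) dx = ∫_0^π cos(nx)cos(n'x) dx = 0; and by product-to-sum, ∫_0^π sin(nx)cos(n'x) dx = ½∫_0^π [sin((n+n')x) + sin((n−n')x)] dx, which is 0 when n+n' is even and 2n/(n²−n'²) when n+n' is odd (it need not vanish on (0, π)). For the constant mode: ∫_0^π 1 dx = π, ∫_0^π cos(nx) dx = 0, ∫_0^π sin(nx) dx = (1−(−1)^n)/n.
  u² squared terms: (4)²·∫1 dx = 16·π = 16*π;  (3)²·∫sin(5x)² dx = 9·π/2 = 9*π/2.
  u² cross terms: 2·(4)·(3)·∫1·sin(5x) dx = 24·(2/5) = 48/5.
  So ∫_0^π u² dx = 16*π + 9*π/2 + 48/5 = 48/5 + 41*π/2.
  (u')² squared terms: (15)²·∫cos(5x)² dx = 225·π/2 = 225*π/2.
  So ∫_0^π (u')² dx = 225*π/2.
||u||_{H^1}^2 = (48/5 + 41*π/2) + (225*π/2) = 48/5 + 133*π.


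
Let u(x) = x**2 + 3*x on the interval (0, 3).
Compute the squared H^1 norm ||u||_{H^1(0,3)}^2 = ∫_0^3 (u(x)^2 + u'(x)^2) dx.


||u||_{H^1}^2 = 3681/10

The H^1 norm (squared) on an interval (0, L) is
  ||u||_{H^1}^2 = ∫_0^L u(x)^2 dx + ∫_0^L u'(x)^2 dx.
Compute u'(x) = 2*x + 3.
Then u(x)^2 = x**4 + 6*x**3 + 9*x**2 and u'(x)^2 = 4*x**2 + 12*x + 9.
Integrate each monomial from 0 to 3 using ∫_0^3 c·x^n dx = c·3^(n+1)/(n+1):
  ∫_0^3 u(x)^2 dx = ∫_0^3 (x^4 + 6*x^3 + 9*x^2) dx. Term by term:
    ∫_0^3 x^4 dx = 243/5;  ∫_0^3 6*x^3 dx = 243/2;  ∫_0^3 9*x^2 dx = 81.
  Sum: 243/5 + 243/2 + 81 = 2511/10.
  ∫_0^3 u'(x)^2 dx = ∫_0^3 (4*x^2 + 12*x + 9) dx. Term by term:
    ∫_0^3 4*x^2 dx = 36;  ∫_0^3 12*x dx = 54;  ∫_0^3 9 dx = 27.
  Sum: 36 + 54 + 27 = 117.
Adding: ||u||_{H^1}^2 = 2511/10 + 117 = 3681/10.


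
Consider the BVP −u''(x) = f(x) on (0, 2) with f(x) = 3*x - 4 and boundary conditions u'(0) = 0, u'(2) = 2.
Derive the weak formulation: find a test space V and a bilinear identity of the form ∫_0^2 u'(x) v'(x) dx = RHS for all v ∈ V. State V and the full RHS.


V = H^1(0, 2) (v unrestricted at boundary; u is determined up to an additive constant); weak form: ∫_0^2 u'v' dx = ∫_0^2 (3*x - 4) v dx + 2·v(2) for all v ∈ V.

Multiply both sides by a test function v and integrate from 0 to 2:
  ∫_0^2 −u''(x) v(x) dx = ∫_0^2 f(x) v(x) dx.
Integrate the LHS by parts once:
  ∫_0^2 −u'' v dx = −[u'(x) v(x)]_0^2 + ∫_0^2 u'(x) v'(x) dx.
Thus ∫_0^2 u'(x) v'(x) dx = ∫_0^2 f(x) v(x) dx + [u'(x) v(x)]_0^2.
Choose V so that boundary terms are either known or forced to vanish.
u has inhomogeneous Neumann u'(0) = 0, u'(2) = 2. [u' v]_0^2 = (2)·v(2) − (0)·v(0) = 2·v(2). Take V = H^1(0, 2); boundary term becomes part of RHS.
Weak formulation: find u (satisfying any essential BC) such that ∫_0^2 u'(x) v'(x) dx = ∫_0^2 f v dx + 2·v(2) for all v ∈ V (Neumann data are natural BCs: they enter the RHS as boundary terms).
Substituting f(x) = 3*x - 4, the right-hand side is ∫_0^2 (3*x - 4) v dx + 2·v(2).
Compatibility check (pure Neumann): taking v ≡ 1 ∈ V gives 0 = ∫_0^2 f dx + (2) − (0), i.e. ∫_0^2 f dx must equal u'(0) − u'(2) = -2. Indeed ∫_0^2 (3*x - 4) dx = -2, so the data are compatible. The solution is then unique only up to an additive constant (fix it e.g. by requiring ∫_0^2 u dx = 0).


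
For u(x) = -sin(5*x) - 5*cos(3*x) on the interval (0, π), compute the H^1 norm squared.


||u||_{H^1(0,π)}^2 = 138*π

u'(x) = 15*sin(3*x) - 5*cos(5*x).
Expand u² and (u')² and integrate term by term on (0, π), using: for integers n ≥ 1, ∫_0^π sin²(nx) dx = ∫_0^π cos²(nx) dx = π/2; for n ≠ n', ∫_0^π sin(nx)sin(n'x) dx = ∫_0^π cos(nx)cos(n'x) dx = 0; and by product-to-sum, ∫_0^π sin(nx)cos(n'x) dx = ½∫_0^π [sin((n+n')x) + sin((n−n')x)] dx, which is 0 when n+n' is even and 2n/(n²−n'²) when n+n' is odd (it need not vanish on (0, π)).
  u² squared terms: (-1)²·∫sin(5x)² dx = 1·π/2 = π/2;  (-5)²·∫cos(3x)² dx = 25·π/2 = 25*π/2.
  u² cross terms: 2·(-1)·(-5)·∫sin(5x)·cos(3x) dx = 10·(0) = 0.
  So ∫_0^π u² dx = π/2 + 25*π/2 + 0 = 13*π.
  (u')² squared terms: (-5)²·∫cos(5x)² dx = 25·π/2 = 25*π/2;  (15)²·∫sin(3x)² dx = 225·π/2 = 225*π/2.
  (u')² cross terms: 2·(-5)·(15)·∫cos(5x)·sin(3x) dx = -150·(0) = 0.
  So ∫_0^π (u')² dx = 25*π/2 + 225*π/2 + 0 = 125*π.
||u||_{H^1}^2 = (13*π) + (125*π) = 138*π.


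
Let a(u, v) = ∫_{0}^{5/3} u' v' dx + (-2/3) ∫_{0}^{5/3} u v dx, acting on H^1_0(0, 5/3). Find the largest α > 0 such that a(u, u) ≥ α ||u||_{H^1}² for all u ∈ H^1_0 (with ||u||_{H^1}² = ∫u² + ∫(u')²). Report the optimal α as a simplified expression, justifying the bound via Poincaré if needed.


α = (-50 + 27*π^2)/(3*(25 + 9*π^2))

Coercivity of a(·,·) on H^1_0(0, 5/3) means a(u, u) ≥ α ||u||_{H^1}² for every u ∈ H^1_0.
The interval has length L = 5/3, and Poincaré/coercivity depend only on L. Here a(u, u) = ∫(u')² + (-2/3)·∫u².
Here c = -2/3 < 0 with |c| < (π/L)² = 9*π^2/25, so coercivity still holds. The condition a(u,u) ≥ α||u||_{H^1}² reads (1−α)∫(u')² ≥ (α−c)∫u². Any admissible α is ≤ 1 (rapidly oscillating u have ∫u²/∫(u')² → 0), and α = 1 would force 0 ≥ (1−c)∫u², impossible since c < 1; so 1−α > 0. By the sharp Poincaré inequality on H^1_0 of an interval of length L, ∫(u')² ≥ (π/L)²∫u² with equality for the first sine mode sin(π(x−x₀)/L) (x₀ the left endpoint), so the inequality holds for all u iff (1−α)(π/L)² ≥ α − c, i.e. α ≤ ((π/L)² + c)/((π/L)² + 1) = (1 + c(L/π)²)/(1 + (L/π)²). (Direct route, valid since c ≤ 0: Poincaré gives c∫u² ≥ c(L/π)²∫(u')², so a(u,u) ≥ (1 + c(L/π)²)∫(u')², while ||u||_{H^1}² ≤ (1 + (L/π)²)∫(u')²; dividing yields the same α.) With (π/L)² = 9*π^2/25 and c = -2/3, the largest admissible constant is α = ((π/L)² + c)/((π/L)² + 1).
Simplifying, α = (-50 + 27*π^2)/(3*(25 + 9*π^2)).


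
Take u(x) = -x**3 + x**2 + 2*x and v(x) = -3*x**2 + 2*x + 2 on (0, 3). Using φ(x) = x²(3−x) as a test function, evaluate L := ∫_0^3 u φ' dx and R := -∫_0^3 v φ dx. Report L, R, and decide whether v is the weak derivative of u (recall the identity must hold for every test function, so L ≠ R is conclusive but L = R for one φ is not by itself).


LHS = 351/10, RHS = 351/10. Yes, v = u' weakly.

u(x) = -x**3 + x**2 + 2*x, classical derivative u'(x) = -3*x**2 + 2*x + 2.
φ(x) = x²(3−x), so φ'(x) = 3*x*(2 - x).
Note φ(0) = φ(3) = 0, so the boundary term u·φ vanishes.
LHS = ∫_0^3 u(x) φ'(x) dx = ∫_0^3 (3*x^5 - 9*x^4 + 12*x^2) dx. Term by term:
  ∫_0^3 3*x^5 dx = 729/2;  ∫_0^3 -9*x^4 dx = -2187/5;  ∫_0^3 12*x^2 dx = 108.
Sum: 729/2 − 2187/5 + 108 = 351/10.
So LHS = 351/10.
∫_0^3 v(x) φ(x) dx = ∫_0^3 (3*x^5 - 11*x^4 + 4*x^3 + 6*x^2) dx. Term by term:
  ∫_0^3 3*x^5 dx = 729/2;  ∫_0^3 -11*x^4 dx = -2673/5;  ∫_0^3 4*x^3 dx = 81;
  ∫_0^3 6*x^2 dx = 54.
Sum: 729/2 − 2673/5 + 81 + 54 = -351/10.
So RHS = -∫_0^3 v(x) φ(x) dx = 351/10.
LHS = RHS, so the identity holds for this test φ.
Moreover u is smooth here and v(x) = u'(x) = -3*x**2 + 2*x + 2 pointwise, so the identity holds for every test function. Hence v is the weak derivative of u.


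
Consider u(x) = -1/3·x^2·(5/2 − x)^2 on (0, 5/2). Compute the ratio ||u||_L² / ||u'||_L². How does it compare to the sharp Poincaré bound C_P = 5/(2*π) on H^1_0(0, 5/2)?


||u||_L² / ||u'||_L² = 5*sqrt(3)/12 < C_P = 5/(2*π).

u(x) = -1/3·x^2·(5/2 − x)^2, so u'(x) = x*(-8*x^2 + 30*x - 25)/6.
u(x) = -1/3·x^2·(5/2 − x)^2 vanishes at x = 0 and x = 5/2, so u ∈ H^1_0(0, 5/2). Differentiate via the product rule and integrate the resulting polynomials term by term.
  ∫_0^5/2 u² dx = ∫_0^5/2 (x^8/9 - 10*x^7/9 + 25*x^6/6 - 125*x^5/18 + 625*x^4/144) dx. Term by term:
    ∫_0^5/2 x^8/9 dx = 1953125/41472;  ∫_0^5/2 -10*x^7/9 dx = -1953125/9216;  ∫_0^5/2 25*x^6/6 dx = 1953125/5376;
    ∫_0^5/2 -125*x^5/18 dx = -1953125/6912;  ∫_0^5/2 625*x^4/144 dx = 390625/4608.
  Sum: 1953125/41472 − 1953125/9216 + 1953125/5376 − 1953125/6912 + 390625/4608 = 390625/580608.
  ∫_0^5/2 (u')² dx = ∫_0^5/2 (16*x^6/9 - 40*x^5/3 + 325*x^4/9 - 125*x^3/3 + 625*x^2/36) dx. Term by term:
    ∫_0^5/2 16*x^6/9 dx = 78125/504;  ∫_0^5/2 -40*x^5/3 dx = -78125/144;  ∫_0^5/2 325*x^4/9 dx = 203125/288;
    ∫_0^5/2 -125*x^3/3 dx = -78125/192;  ∫_0^5/2 625*x^2/36 dx = 78125/864.
  Sum: 78125/504 − 78125/144 + 203125/288 − 78125/192 + 78125/864 = 15625/12096.
∫_0^5/2 u² dx = 390625/580608, so ||u||_L² = 625*sqrt(7)/2016.
∫_0^5/2 (u')² dx = 15625/12096, so ||u'||_L² = 125*sqrt(21)/504.
Ratio ||u||_L² / ||u'||_L² = 5*sqrt(3)/12.
Sharp Poincaré constant on H^1_0(0, 5/2) is C_P = L/π = 5/(2*π), achieved by sin(2*π/5·x).
A polynomial bump cannot attain the sharp Poincaré constant (only the first sine eigenfunction does), so the ratio is strictly less than C_P, consistent with ||u||_L² ≤ C_P ||u'||_L².


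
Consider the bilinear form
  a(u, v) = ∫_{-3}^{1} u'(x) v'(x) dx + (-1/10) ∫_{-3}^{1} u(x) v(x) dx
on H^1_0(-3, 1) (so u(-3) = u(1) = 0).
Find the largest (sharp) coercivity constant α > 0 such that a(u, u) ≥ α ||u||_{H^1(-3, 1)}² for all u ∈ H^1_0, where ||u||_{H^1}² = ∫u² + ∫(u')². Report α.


α = (-8/5 + π^2)/(π^2 + 16)

Coercivity of a(·,·) on H^1_0(-3, 1) means a(u, u) ≥ α ||u||_{H^1}² for every u ∈ H^1_0.
The interval has length L = 4, and Poincaré/coercivity depend only on L. Here a(u, u) = ∫(u')² + (-1/10)·∫u².
Here c = -1/10 < 0 with |c| < (π/L)² = π^2/16, so coercivity still holds. The condition a(u,u) ≥ α||u||_{H^1}² reads (1−α)∫(u')² ≥ (α−c)∫u². Any admissible α is ≤ 1 (rapidly oscillating u have ∫u²/∫(u')² → 0), and α = 1 would force 0 ≥ (1−c)∫u², impossible since c < 1; so 1−α > 0. By the sharp Poincaré inequality on H^1_0 of an interval of length L, ∫(u')² ≥ (π/L)²∫u² with equality for the first sine mode sin(π(x−x₀)/L) (x₀ the left endpoint), so the inequality holds for all u iff (1−α)(π/L)² ≥ α − c, i.e. α ≤ ((π/L)² + c)/((π/L)² + 1) = (1 + c(L/π)²)/(1 + (L/π)²). (Direct route, valid since c ≤ 0: Poincaré gives c∫u² ≥ c(L/π)²∫(u')², so a(u,u) ≥ (1 + c(L/π)²)∫(u')², while ||u||_{H^1}² ≤ (1 + (L/π)²)∫(u')²; dividing yields the same α.) With (π/L)² = π^2/16 and c = -1/10, the largest admissible constant is α = ((π/L)² + c)/((π/L)² + 1).
Simplifying, α = (-8/5 + π^2)/(π^2 + 16).


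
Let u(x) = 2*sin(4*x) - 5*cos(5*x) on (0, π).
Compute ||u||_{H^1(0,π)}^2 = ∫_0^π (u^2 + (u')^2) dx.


||u||_{H^1(0,π)}^2 = 4160/9 + 359*π

u'(x) = 25*sin(5*x) + 8*cos(4*x).
Expand u² and (u')² and integrate term by term on (0, π), using: for integers n ≥ 1, ∫_0^π sin²(nx) dx = ∫_0^π cos²(nx) dx = π/2; for n ≠ n', ∫_0^π sin(nx)sin(n'x) dx = ∫_0^π cos(nx)cos(n'x) dx = 0; and by product-to-sum, ∫_0^π sin(nx)cos(n'x) dx = ½∫_0^π [sin((n+n')x) + sin((n−n')x)] dx, which is 0 when n+n' is even and 2n/(n²−n'²) when n+n' is odd (it need not vanish on (0, π)).
  u² squared terms: (-5)²·∫cos(5x)² dx = 25·π/2 = 25*π/2;  (2)²·∫sin(4x)² dx = 4·π/2 = 2*π.
  u² cross terms: 2·(-5)·(2)·∫cos(5x)·sin(4x) dx = -20·(-8/9) = 160/9.
  So ∫_0^π u² dx = 25*π/2 + 2*π + 160/9 = 160/9 + 29*π/2.
  (u')² squared terms: (8)²·∫cos(4x)² dx = 64·π/2 = 32*π;  (25)²·∫sin(5x)² dx = 625·π/2 = 625*π/2.
  (u')² cross terms: 2·(8)·(25)·∫cos(4x)·sin(5x) dx = 400·(10/9) = 4000/9.
  So ∫_0^π (u')² dx = 32*π + 625*π/2 + 4000/9 = 4000/9 + 689*π/2.
||u||_{H^1}^2 = (160/9 + 29*π/2) + (4000/9 + 689*π/2) = 4160/9 + 359*π.


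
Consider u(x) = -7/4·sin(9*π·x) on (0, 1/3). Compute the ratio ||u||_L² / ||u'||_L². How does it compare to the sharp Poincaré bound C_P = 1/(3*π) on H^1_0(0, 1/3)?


||u||_L² / ||u'||_L² = 1/(9*π) < C_P = 1/(3*π).

u(x) = -7/4·sin(9*π·x), so u'(x) = -63*π*cos(9*π*x)/4.
Writing u(x) = A·sin(kπx/L) with A = -7/4 and k = 3, use ∫_0^L sin²(kπx/L) dx = L/2 and ∫_0^L cos²(kπx/L) dx = L/2.
u² = 49/16·sin²(9*π·x) and (u')² = 3969*π^2/16·cos²(9*π·x), and each of sin², cos² integrates to L/2 = 1/6 over (0, 1/3).
∫_0^1/3 u² dx = 49/96, so ||u||_L² = 7*sqrt(6)/24.
∫_0^1/3 (u')² dx = 1323*π^2/32, so ||u'||_L² = 21*sqrt(6)*π/8.
Ratio ||u||_L² / ||u'||_L² = 1/(9*π).
Sharp Poincaré constant on H^1_0(0, 1/3) is C_P = L/π = 1/(3*π), achieved by sin(3*π·x).
This is the k = 3 harmonic; the ratio L/(kπ) is strictly less than C_P = L/π, consistent with the sharp inequality ||u||_L² ≤ C_P ||u'||_L².


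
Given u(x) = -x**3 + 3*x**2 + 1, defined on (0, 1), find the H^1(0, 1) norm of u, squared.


||u||_{H^1}^2 = 577/70

The H^1 norm (squared) on an interval (0, L) is
  ||u||_{H^1}^2 = ∫_0^L u(x)^2 dx + ∫_0^L u'(x)^2 dx.
Compute u'(x) = -3*x**2 + 6*x.
Then u(x)^2 = x**6 - 6*x**5 + 9*x**4 - 2*x**3 + 6*x**2 + 1 and u'(x)^2 = 9*x**4 - 36*x**3 + 36*x**2.
Integrate each monomial from 0 to 1 using ∫_0^1 c·x^n dx = c·1^(n+1)/(n+1):
  ∫_0^1 u(x)^2 dx = ∫_0^1 (x^6 - 6*x^5 + 9*x^4 - 2*x^3 + 6*x^2 + 1) dx. Term by term:
    ∫_0^1 x^6 dx = 1/7;  ∫_0^1 -6*x^5 dx = -1;  ∫_0^1 9*x^4 dx = 9/5;
    ∫_0^1 -2*x^3 dx = -1/2;  ∫_0^1 6*x^2 dx = 2;  ∫_0^1 1 dx = 1.
  Sum: 1/7 − 1 + 9/5 − 1/2 + 2 + 1 = 241/70.
  ∫_0^1 u'(x)^2 dx = ∫_0^1 (9*x^4 - 36*x^3 + 36*x^2) dx. Term by term:
    ∫_0^1 9*x^4 dx = 9/5;  ∫_0^1 -36*x^3 dx = -9;  ∫_0^1 36*x^2 dx = 12.
  Sum: 9/5 − 9 + 12 = 24/5.
Adding: ||u||_{H^1}^2 = 241/70 + 24/5 = 577/70.


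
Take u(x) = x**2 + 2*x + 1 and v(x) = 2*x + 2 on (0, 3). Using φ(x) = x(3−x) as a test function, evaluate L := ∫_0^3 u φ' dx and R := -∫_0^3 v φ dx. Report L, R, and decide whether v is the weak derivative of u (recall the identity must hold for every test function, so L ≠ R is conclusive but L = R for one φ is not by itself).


LHS = -45/2, RHS = -45/2. Yes, v = u' weakly.

u(x) = x**2 + 2*x + 1, classical derivative u'(x) = 2*x + 2.
φ(x) = x(3−x), so φ'(x) = 3 - 2*x.
Note φ(0) = φ(3) = 0, so the boundary term u·φ vanishes.
LHS = ∫_0^3 u(x) φ'(x) dx = ∫_0^3 (-2*x^3 - x^2 + 4*x + 3) dx. Term by term:
  ∫_0^3 -2*x^3 dx = -81/2;  ∫_0^3 -x^2 dx = -9;  ∫_0^3 4*x dx = 18;
  ∫_0^3 3 dx = 9.
Sum: -81/2 − 9 + 18 + 9 = -45/2.
So LHS = -45/2.
∫_0^3 v(x) φ(x) dx = ∫_0^3 (-2*x^3 + 4*x^2 + 6*x) dx. Term by term:
  ∫_0^3 -2*x^3 dx = -81/2;  ∫_0^3 4*x^2 dx = 36;  ∫_0^3 6*x dx = 27.
Sum: -81/2 + 36 + 27 = 45/2.
So RHS = -∫_0^3 v(x) φ(x) dx = -45/2.
LHS = RHS, so the identity holds for this test φ.
Moreover u is smooth here and v(x) = u'(x) = 2*x + 2 pointwise, so the identity holds for every test function. Hence v is the weak derivative of u.


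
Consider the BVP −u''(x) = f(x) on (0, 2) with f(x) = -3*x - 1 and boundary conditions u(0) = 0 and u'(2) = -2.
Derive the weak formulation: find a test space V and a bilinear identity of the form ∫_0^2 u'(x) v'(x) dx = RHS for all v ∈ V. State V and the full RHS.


V = {v ∈ H^1(0, 2) : v(0) = 0} (test functions vanish at x = 0 where u is specified); weak form: ∫_0^2 u'v' dx = ∫_0^2 (-3*x - 1) v dx − 2·v(2) for all v ∈ V.

Multiply both sides by a test function v and integrate from 0 to 2:
  ∫_0^2 −u''(x) v(x) dx = ∫_0^2 f(x) v(x) dx.
Integrate the LHS by parts once:
  ∫_0^2 −u'' v dx = −[u'(x) v(x)]_0^2 + ∫_0^2 u'(x) v'(x) dx.
Thus ∫_0^2 u'(x) v'(x) dx = ∫_0^2 f(x) v(x) dx + [u'(x) v(x)]_0^2.
Choose V so that boundary terms are either known or forced to vanish.
Mixed BC: u(0) = 0 (Dirichlet) and u'(2) = -2 (Neumann). Define V = {v ∈ H^1(0, 2) : v(0) = 0}. Then [u' v]_0^2 = u'(2)·v(2) − u'(0)·0 = − 2·v(2).
Weak formulation: find u (satisfying any essential BC) such that ∫_0^2 u'(x) v'(x) dx = ∫_0^2 f v dx − 2·v(2) for all v ∈ V (Dirichlet at 0 absorbed into V; Neumann datum at x = 2 contributes the boundary term).
Substituting f(x) = -3*x - 1, the right-hand side is ∫_0^2 (-3*x - 1) v dx − 2·v(2).


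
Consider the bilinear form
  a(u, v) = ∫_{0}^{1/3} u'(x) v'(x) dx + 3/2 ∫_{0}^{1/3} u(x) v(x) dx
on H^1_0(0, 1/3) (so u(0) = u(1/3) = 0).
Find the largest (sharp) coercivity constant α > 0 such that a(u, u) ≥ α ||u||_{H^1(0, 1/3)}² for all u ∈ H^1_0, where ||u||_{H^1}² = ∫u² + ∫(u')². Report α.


α = 1

Coercivity of a(·,·) on H^1_0(0, 1/3) means a(u, u) ≥ α ||u||_{H^1}² for every u ∈ H^1_0.
The interval has length L = 1/3, and Poincaré/coercivity depend only on L. Here a(u, u) = ∫(u')² + (3/2)·∫u².
Here c = 3/2 ≥ 1, so a(u,u) = ∫(u')² + c∫u² ≥ ∫(u')² + ∫u² = ||u||_{H^1}², i.e. α = 1 works. No larger α is possible: a(u,u) ≥ α||u||_{H^1}² means (1−α)∫(u')² ≥ (α−c)∫u², and for the modes u_n = sin(nπ(x−x₀)/L) (x₀ the left endpoint) one has ∫u_n²/∫(u_n')² = (L/(nπ))² → 0, so a(u_n,u_n)/||u_n||_{H^1}² → 1. Hence the optimal constant is α = 1.
Therefore α = 1.


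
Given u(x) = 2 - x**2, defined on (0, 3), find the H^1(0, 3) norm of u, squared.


||u||_{H^1}^2 = 303/5

The H^1 norm (squared) on an interval (0, L) is
  ||u||_{H^1}^2 = ∫_0^L u(x)^2 dx + ∫_0^L u'(x)^2 dx.
Compute u'(x) = -2*x.
Then u(x)^2 = x**4 - 4*x**2 + 4 and u'(x)^2 = 4*x**2.
Integrate each monomial from 0 to 3 using ∫_0^3 c·x^n dx = c·3^(n+1)/(n+1):
  ∫_0^3 u(x)^2 dx = ∫_0^3 (x^4 - 4*x^2 + 4) dx. Term by term:
    ∫_0^3 x^4 dx = 243/5;  ∫_0^3 -4*x^2 dx = -36;  ∫_0^3 4 dx = 12.
  Sum: 243/5 − 36 + 12 = 123/5.
  ∫_0^3 u'(x)^2 dx = ∫_0^3 (4*x^2) dx. Term by term:
    ∫_0^3 4*x^2 dx = 36.
Adding: ||u||_{H^1}^2 = 123/5 + 36 = 303/5.


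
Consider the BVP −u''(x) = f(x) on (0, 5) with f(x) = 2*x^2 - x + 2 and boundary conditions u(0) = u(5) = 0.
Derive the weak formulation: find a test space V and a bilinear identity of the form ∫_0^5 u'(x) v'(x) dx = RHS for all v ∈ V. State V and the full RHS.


V = H^1_0(0, 5) (so v(0) = v(5) = 0); weak form: ∫_0^5 u'v' dx = ∫_0^5 (2*x^2 - x + 2) v dx for all v ∈ V.

Multiply both sides by a test function v and integrate from 0 to 5:
  ∫_0^5 −u''(x) v(x) dx = ∫_0^5 f(x) v(x) dx.
Integrate the LHS by parts once:
  ∫_0^5 −u'' v dx = −[u'(x) v(x)]_0^5 + ∫_0^5 u'(x) v'(x) dx.
Thus ∫_0^5 u'(x) v'(x) dx = ∫_0^5 f(x) v(x) dx + [u'(x) v(x)]_0^5.
Choose V so that boundary terms are either known or forced to vanish.
u is Dirichlet: u(0) = u(5) = 0. Let V = H^1_0(0, 5); then v(0) = v(5) = 0, and [u' v]_0^5 = 0.
Weak formulation: find u (satisfying any essential BC) such that ∫_0^5 u'(x) v'(x) dx = ∫_0^5 f v dx for all v ∈ V.
Substituting f(x) = 2*x^2 - x + 2, the right-hand side is ∫_0^5 (2*x^2 - x + 2) v dx.


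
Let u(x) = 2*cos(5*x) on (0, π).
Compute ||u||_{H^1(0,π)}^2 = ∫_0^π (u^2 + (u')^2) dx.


||u||_{H^1(0,π)}^2 = 52*π

u'(x) = -10*sin(5*x).
Expand u² and (u')² and integrate term by term on (0, π), using: for integers n ≥ 1, ∫_0^π sin²(nx) dx = ∫_0^π cos²(nx) dx = π/2; for n ≠ n', ∫_0^π sin(nx)sin(n'x) dx = ∫_0^π cos(nx)cos(n'x) dx = 0; and by product-to-sum, ∫_0^π sin(nx)cos(n'x) dx = ½∫_0^π [sin((n+n')x) + sin((n−n')x)] dx, which is 0 when n+n' is even and 2n/(n²−n'²) when n+n' is odd (it need not vanish on (0, π)).
  u² squared terms: (2)²·∫cos(5x)² dx = 4·π/2 = 2*π.
  So ∫_0^π u² dx = 2*π.
  (u')² squared terms: (-10)²·∫sin(5x)² dx = 100·π/2 = 50*π.
  So ∫_0^π (u')² dx = 50*π.
||u||_{H^1}^2 = (2*π) + (50*π) = 52*π.


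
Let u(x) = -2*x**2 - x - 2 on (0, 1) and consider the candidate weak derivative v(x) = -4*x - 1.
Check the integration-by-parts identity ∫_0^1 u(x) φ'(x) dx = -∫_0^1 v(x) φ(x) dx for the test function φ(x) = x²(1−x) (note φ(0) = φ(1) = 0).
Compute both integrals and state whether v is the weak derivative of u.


LHS = 17/60, RHS = 17/60. Yes, v = u' weakly.

u(x) = -2*x**2 - x - 2, classical derivative u'(x) = -4*x - 1.
φ(x) = x²(1−x), so φ'(x) = x*(2 - 3*x).
Note φ(0) = φ(1) = 0, so the boundary term u·φ vanishes.
LHS = ∫_0^1 u(x) φ'(x) dx = ∫_0^1 (6*x^4 - x^3 + 4*x^2 - 4*x) dx. Term by term:
  ∫_0^1 6*x^4 dx = 6/5;  ∫_0^1 -x^3 dx = -1/4;  ∫_0^1 4*x^2 dx = 4/3;
  ∫_0^1 -4*x dx = -2.
Sum: 6/5 − 1/4 + 4/3 − 2 = 17/60.
So LHS = 17/60.
∫_0^1 v(x) φ(x) dx = ∫_0^1 (4*x^4 - 3*x^3 - x^2) dx. Term by term:
  ∫_0^1 4*x^4 dx = 4/5;  ∫_0^1 -3*x^3 dx = -3/4;  ∫_0^1 -x^2 dx = -1/3.
Sum: 4/5 − 3/4 − 1/3 = -17/60.
So RHS = -∫_0^1 v(x) φ(x) dx = 17/60.
LHS = RHS, so the identity holds for this test φ.
Moreover u is smooth here and v(x) = u'(x) = -4*x - 1 pointwise, so the identity holds for every test function. Hence v is the weak derivative of u.


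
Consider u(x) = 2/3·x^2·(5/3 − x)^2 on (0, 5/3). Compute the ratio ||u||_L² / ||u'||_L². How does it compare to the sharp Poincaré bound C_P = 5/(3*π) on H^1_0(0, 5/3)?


||u||_L² / ||u'||_L² = 5*sqrt(3)/18 < C_P = 5/(3*π).

u(x) = 2/3·x^2·(5/3 − x)^2, so u'(x) = 4*x*(3*x - 5)*(6*x - 5)/27.
u(x) = 2/3·x^2·(5/3 − x)^2 vanishes at x = 0 and x = 5/3, so u ∈ H^1_0(0, 5/3). Differentiate via the product rule and integrate the resulting polynomials term by term.
  ∫_0^5/3 u² dx = ∫_0^5/3 (4*x^8/9 - 80*x^7/27 + 200*x^6/27 - 2000*x^5/243 + 2500*x^4/729) dx. Term by term:
    ∫_0^5/3 4*x^8/9 dx = 7812500/1594323;  ∫_0^5/3 -80*x^7/27 dx = -3906250/177147;  ∫_0^5/3 200*x^6/27 dx = 15625000/413343;
    ∫_0^5/3 -2000*x^5/243 dx = -15625000/531441;  ∫_0^5/3 2500*x^4/729 dx = 1562500/177147.
  Sum: 7812500/1594323 − 3906250/177147 + 15625000/413343 − 15625000/531441 + 1562500/177147 = 781250/11160261.
  ∫_0^5/3 (u')² dx = ∫_0^5/3 (64*x^6/9 - 320*x^5/9 + 5200*x^4/81 - 4000*x^3/81 + 10000*x^2/729) dx. Term by term:
    ∫_0^5/3 64*x^6/9 dx = 5000000/137781;  ∫_0^5/3 -320*x^5/9 dx = -2500000/19683;  ∫_0^5/3 5200*x^4/81 dx = 3250000/19683;
    ∫_0^5/3 -4000*x^3/81 dx = -625000/6561;  ∫_0^5/3 10000*x^2/729 dx = 1250000/59049.
  Sum: 5000000/137781 − 2500000/19683 + 3250000/19683 − 625000/6561 + 1250000/59049 = 125000/413343.
∫_0^5/3 u² dx = 781250/11160261, so ||u||_L² = 625*sqrt(42)/15309.
∫_0^5/3 (u')² dx = 125000/413343, so ||u'||_L² = 250*sqrt(14)/1701.
Ratio ||u||_L² / ||u'||_L² = 5*sqrt(3)/18.
Sharp Poincaré constant on H^1_0(0, 5/3) is C_P = L/π = 5/(3*π), achieved by sin(3*π/5·x).
A polynomial bump cannot attain the sharp Poincaré constant (only the first sine eigenfunction does), so the ratio is strictly less than C_P, consistent with ||u||_L² ≤ C_P ||u'||_L².


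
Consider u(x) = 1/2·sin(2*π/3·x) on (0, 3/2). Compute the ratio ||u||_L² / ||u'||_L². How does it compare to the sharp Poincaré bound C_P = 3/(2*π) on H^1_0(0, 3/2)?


||u||_L² / ||u'||_L² = 3/(2*π) = C_P.

u(x) = 1/2·sin(2*π/3·x), so u'(x) = π*cos(2*π*x/3)/3.
Writing u(x) = A·sin(kπx/L) with A = 1/2 and k = 1, use ∫_0^L sin²(kπx/L) dx = L/2 and ∫_0^L cos²(kπx/L) dx = L/2.
u² = 1/4·sin²(2*π/3·x) and (u')² = π^2/9·cos²(2*π/3·x), and each of sin², cos² integrates to L/2 = 3/4 over (0, 3/2).
∫_0^3/2 u² dx = 3/16, so ||u||_L² = sqrt(3)/4.
∫_0^3/2 (u')² dx = π^2/12, so ||u'||_L² = sqrt(3)*π/6.
Ratio ||u||_L² / ||u'||_L² = 3/(2*π).
Sharp Poincaré constant on H^1_0(0, 3/2) is C_P = L/π = 3/(2*π), achieved by sin(2*π/3·x).
This is the k = 1 eigenfunction (up to amplitude), so the ratio equals the sharp Poincaré constant exactly.


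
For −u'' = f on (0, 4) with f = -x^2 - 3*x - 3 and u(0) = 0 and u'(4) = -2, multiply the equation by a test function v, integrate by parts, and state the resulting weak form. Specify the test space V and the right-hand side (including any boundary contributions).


V = {v ∈ H^1(0, 4) : v(0) = 0} (test functions vanish at x = 0 where u is specified); weak form: ∫_0^4 u'v' dx = ∫_0^4 (-x^2 - 3*x - 3) v dx − 2·v(4) for all v ∈ V.

Multiply both sides by a test function v and integrate from 0 to 4:
  ∫_0^4 −u''(x) v(x) dx = ∫_0^4 f(x) v(x) dx.
Integrate the LHS by parts once:
  ∫_0^4 −u'' v dx = −[u'(x) v(x)]_0^4 + ∫_0^4 u'(x) v'(x) dx.
Thus ∫_0^4 u'(x) v'(x) dx = ∫_0^4 f(x) v(x) dx + [u'(x) v(x)]_0^4.
Choose V so that boundary terms are either known or forced to vanish.
Mixed BC: u(0) = 0 (Dirichlet) and u'(4) = -2 (Neumann). Define V = {v ∈ H^1(0, 4) : v(0) = 0}. Then [u' v]_0^4 = u'(4)·v(4) − u'(0)·0 = − 2·v(4).
Weak formulation: find u (satisfying any essential BC) such that ∫_0^4 u'(x) v'(x) dx = ∫_0^4 f v dx − 2·v(4) for all v ∈ V (Dirichlet at 0 absorbed into V; Neumann datum at x = 4 contributes the boundary term).
Substituting f(x) = -x^2 - 3*x - 3, the right-hand side is ∫_0^4 (-x^2 - 3*x - 3) v dx − 2·v(4).


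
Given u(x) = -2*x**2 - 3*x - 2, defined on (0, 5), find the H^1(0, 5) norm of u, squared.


||u||_{H^1}^2 = 6265

The H^1 norm (squared) on an interval (0, L) is
  ||u||_{H^1}^2 = ∫_0^L u(x)^2 dx + ∫_0^L u'(x)^2 dx.
Compute u'(x) = -4*x - 3.
Then u(x)^2 = 4*x**4 + 12*x**3 + 17*x**2 + 12*x + 4 and u'(x)^2 = 16*x**2 + 24*x + 9.
Integrate each monomial from 0 to 5 using ∫_0^5 c·x^n dx = c·5^(n+1)/(n+1):
  ∫_0^5 u(x)^2 dx = ∫_0^5 (4*x^4 + 12*x^3 + 17*x^2 + 12*x + 4) dx. Term by term:
    ∫_0^5 4*x^4 dx = 2500;  ∫_0^5 12*x^3 dx = 1875;  ∫_0^5 17*x^2 dx = 2125/3;
    ∫_0^5 12*x dx = 150;  ∫_0^5 4 dx = 20.
  Sum: 2500 + 1875 + 2125/3 + 150 + 20 = 15760/3.
  ∫_0^5 u'(x)^2 dx = ∫_0^5 (16*x^2 + 24*x + 9) dx. Term by term:
    ∫_0^5 16*x^2 dx = 2000/3;  ∫_0^5 24*x dx = 300;  ∫_0^5 9 dx = 45.
  Sum: 2000/3 + 300 + 45 = 3035/3.
Adding: ||u||_{H^1}^2 = 15760/3 + 3035/3 = 6265.


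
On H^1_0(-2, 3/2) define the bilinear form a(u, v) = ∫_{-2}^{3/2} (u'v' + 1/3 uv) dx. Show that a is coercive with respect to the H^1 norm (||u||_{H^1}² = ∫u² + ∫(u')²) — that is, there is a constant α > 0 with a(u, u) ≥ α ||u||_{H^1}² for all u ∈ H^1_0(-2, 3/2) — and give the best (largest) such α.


α = (49 + 12*π^2)/(3*(4*π^2 + 49))

Coercivity of a(·,·) on H^1_0(-2, 3/2) means a(u, u) ≥ α ||u||_{H^1}² for every u ∈ H^1_0.
The interval has length L = 7/2, and Poincaré/coercivity depend only on L. Here a(u, u) = ∫(u')² + (1/3)·∫u².
Here 0 < c = 1/3 < 1. The condition a(u,u) ≥ α||u||_{H^1}² reads (1−α)∫(u')² ≥ (α−c)∫u². Any admissible α is ≤ 1 (rapidly oscillating u have ∫u²/∫(u')² → 0), and α = 1 would force 0 ≥ (1−c)∫u², impossible since c < 1; so 1−α > 0. By the sharp Poincaré inequality on H^1_0 of an interval of length L, ∫(u')² ≥ (π/L)²∫u² with equality for the first sine mode sin(π(x−x₀)/L) (x₀ the left endpoint), so the inequality holds for all u iff (1−α)(π/L)² ≥ α − c, i.e. α ≤ ((π/L)² + c)/((π/L)² + 1) = (1 + c(L/π)²)/(1 + (L/π)²). With (π/L)² = 4*π^2/49 and c = 1/3, the largest admissible constant is α = ((π/L)² + c)/((π/L)² + 1).
Simplifying, α = (49 + 12*π^2)/(3*(4*π^2 + 49)).


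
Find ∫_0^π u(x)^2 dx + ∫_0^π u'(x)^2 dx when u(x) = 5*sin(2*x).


||u||_{H^1(0,π)}^2 = 125*π/2

u'(x) = 10*cos(2*x).
Expand u² and (u')² and integrate term by term on (0, π), using: for integers n ≥ 1, ∫_0^π sin²(nx) dx = ∫_0^π cos²(nx) dx = π/2; for n ≠ n', ∫_0^π sin(nx)sin(n'x) dx = ∫_0^π cos(nx)cos(n'x) dx = 0; and by product-to-sum, ∫_0^π sin(nx)cos(n'x) dx = ½∫_0^π [sin((n+n')x) + sin((n−n')x)] dx, which is 0 when n+n' is even and 2n/(n²−n'²) when n+n' is odd (it need not vanish on (0, π)).
  u² squared terms: (5)²·∫sin(2x)² dx = 25·π/2 = 25*π/2.
  So ∫_0^π u² dx = 25*π/2.
  (u')² squared terms: (10)²·∫cos(2x)² dx = 100·π/2 = 50*π.
  So ∫_0^π (u')² dx = 50*π.
||u||_{H^1}^2 = (25*π/2) + (50*π) = 125*π/2.


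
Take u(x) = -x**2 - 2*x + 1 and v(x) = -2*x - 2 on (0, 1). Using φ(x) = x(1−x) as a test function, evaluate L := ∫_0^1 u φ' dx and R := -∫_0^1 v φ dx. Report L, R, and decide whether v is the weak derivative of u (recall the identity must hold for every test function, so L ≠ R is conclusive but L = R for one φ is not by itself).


LHS = 1/2, RHS = 1/2. Yes, v = u' weakly.

u(x) = -x**2 - 2*x + 1, classical derivative u'(x) = -2*x - 2.
φ(x) = x(1−x), so φ'(x) = 1 - 2*x.
Note φ(0) = φ(1) = 0, so the boundary term u·φ vanishes.
LHS = ∫_0^1 u(x) φ'(x) dx = ∫_0^1 (2*x^3 + 3*x^2 - 4*x + 1) dx. Term by term:
  ∫_0^1 2*x^3 dx = 1/2;  ∫_0^1 3*x^2 dx = 1;  ∫_0^1 -4*x dx = -2;
  ∫_0^1 1 dx = 1.
Sum: 1/2 + 1 − 2 + 1 = 1/2.
So LHS = 1/2.
∫_0^1 v(x) φ(x) dx = ∫_0^1 (2*x^3 - 2*x) dx. Term by term:
  ∫_0^1 2*x^3 dx = 1/2;  ∫_0^1 -2*x dx = -1.
Sum: 1/2 − 1 = -1/2.
So RHS = -∫_0^1 v(x) φ(x) dx = 1/2.
LHS = RHS, so the identity holds for this test φ.
Moreover u is smooth here and v(x) = u'(x) = -2*x - 2 pointwise, so the identity holds for every test function. Hence v is the weak derivative of u.


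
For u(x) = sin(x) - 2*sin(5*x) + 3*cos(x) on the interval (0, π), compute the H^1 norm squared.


||u||_{H^1(0,π)}^2 = 62*π

u'(x) = -3*sin(x) + cos(x) - 10*cos(5*x).
Expand u² and (u')² and integrate term by term on (0, π), using: for integers n ≥ 1, ∫_0^π sin²(nx) dx = ∫_0^π cos²(nx) dx = π/2; for n ≠ n', ∫_0^π sin(nx)sin(n'x) dx = ∫_0^π cos(nx)cos(n'x) dx = 0; and by product-to-sum, ∫_0^π sin(nx)cos(n'x) dx = ½∫_0^π [sin((n+n')x) + sin((n−n')x)] dx, which is 0 when n+n' is even and 2n/(n²−n'²) when n+n' is odd (it need not vanish on (0, π)).
  u² squared terms: (-2)²·∫sin(5x)² dx = 4·π/2 = 2*π;  (3)²·∫cos(x)² dx = 9·π/2 = 9*π/2;  (1)²·∫sin(x)² dx = 1·π/2 = π/2.
  u² cross terms: 2·(-2)·(3)·∫sin(5x)·cos(x) dx = -12·(0) = 0;  2·(-2)·(1)·∫sin(5x)·sin(x) dx = -4·(0) = 0;  2·(3)·(1)·∫cos(x)·sin(x) dx = 6·(0) = 0.
  So ∫_0^π u² dx = 2*π + 9*π/2 + π/2 + 0 + 0 + 0 = 7*π.
  (u')² squared terms: (-10)²·∫cos(5x)² dx = 100·π/2 = 50*π;  (-3)²·∫sin(x)² dx = 9·π/2 = 9*π/2;  (1)²·∫cos(x)² dx = 1·π/2 = π/2.
  (u')² cross terms: 2·(-10)·(-3)·∫cos(5x)·sin(x) dx = 60·(0) = 0;  2·(-10)·(1)·∫cos(5x)·cos(x) dx = -20·(0) = 0;  2·(-3)·(1)·∫sin(x)·cos(x) dx = -6·(0) = 0.
  So ∫_0^π (u')² dx = 50*π + 9*π/2 + π/2 + 0 + 0 + 0 = 55*π.
||u||_{H^1}^2 = (7*π) + (55*π) = 62*π.


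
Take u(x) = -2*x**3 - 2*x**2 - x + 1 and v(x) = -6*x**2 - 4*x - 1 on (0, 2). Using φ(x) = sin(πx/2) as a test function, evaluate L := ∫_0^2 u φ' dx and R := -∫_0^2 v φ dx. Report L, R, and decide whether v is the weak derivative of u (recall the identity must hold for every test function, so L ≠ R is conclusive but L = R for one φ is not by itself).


LHS = -192/π^3 + 68/π, RHS = -192/π^3 + 68/π. Yes, v = u' weakly.

u(x) = -2*x**3 - 2*x**2 - x + 1, classical derivative u'(x) = -6*x**2 - 4*x - 1.
φ(x) = sin(πx/2), so φ'(x) = π*cos(π*x/2)/2.
Note φ(0) = φ(2) = 0, so the boundary term u·φ vanishes.
LHS = ∫_0^2 u(x) φ'(x) dx = ∫_0^2 (-π*x^3*cos(π*x/2) - π*x^2*cos(π*x/2) - π*x*cos(π*x/2)/2 + π*cos(π*x/2)/2) dx. Term by term:
  ∫_0^2 π*cos(π*x/2)/2 dx = 0;  ∫_0^2 -π*x^2*cos(π*x/2) dx = 16/π;  ∫_0^2 -π*x^3*cos(π*x/2) dx = -192/π^3 + 48/π;
  ∫_0^2 -π*x*cos(π*x/2)/2 dx = 4/π.
Sum: 0 + 16/π + -192/π^3 + 48/π + 4/π = -192/π^3 + 68/π.
So LHS = -192/π^3 + 68/π.
∫_0^2 v(x) φ(x) dx = ∫_0^2 (-6*x^2*sin(π*x/2) - 4*x*sin(π*x/2) - sin(π*x/2)) dx. Term by term:
  ∫_0^2 -sin(π*x/2) dx = -4/π;  ∫_0^2 -6*x^2*sin(π*x/2) dx = -48/π + 192/π^3;  ∫_0^2 -4*x*sin(π*x/2) dx = -16/π.
Sum: -4/π + -48/π + 192/π^3 − 16/π = -68/π + 192/π^3.
So RHS = -∫_0^2 v(x) φ(x) dx = -192/π^3 + 68/π.
LHS = RHS, so the identity holds for this test φ.
Moreover u is smooth here and v(x) = u'(x) = -6*x**2 - 4*x - 1 pointwise, so the identity holds for every test function. Hence v is the weak derivative of u.


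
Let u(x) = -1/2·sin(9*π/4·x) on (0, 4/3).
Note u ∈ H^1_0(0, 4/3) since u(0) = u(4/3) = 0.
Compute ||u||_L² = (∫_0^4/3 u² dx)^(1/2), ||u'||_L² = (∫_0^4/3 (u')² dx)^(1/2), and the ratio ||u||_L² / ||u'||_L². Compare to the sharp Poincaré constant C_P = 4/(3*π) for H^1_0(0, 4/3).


||u||_L² / ||u'||_L² = 4/(9*π) < C_P = 4/(3*π).

u(x) = -1/2·sin(9*π/4·x), so u'(x) = -9*π*cos(9*π*x/4)/8.
Writing u(x) = A·sin(kπx/L) with A = -1/2 and k = 3, use ∫_0^L sin²(kπx/L) dx = L/2 and ∫_0^L cos²(kπx/L) dx = L/2.
u² = 1/4·sin²(9*π/4·x) and (u')² = 81*π^2/64·cos²(9*π/4·x), and each of sin², cos² integrates to L/2 = 2/3 over (0, 4/3).
∫_0^4/3 u² dx = 1/6, so ||u||_L² = sqrt(6)/6.
∫_0^4/3 (u')² dx = 27*π^2/32, so ||u'||_L² = 3*sqrt(6)*π/8.
Ratio ||u||_L² / ||u'||_L² = 4/(9*π).
Sharp Poincaré constant on H^1_0(0, 4/3) is C_P = L/π = 4/(3*π), achieved by sin(3*π/4·x).
This is the k = 3 harmonic; the ratio L/(kπ) is strictly less than C_P = L/π, consistent with the sharp inequality ||u||_L² ≤ C_P ||u'||_L².


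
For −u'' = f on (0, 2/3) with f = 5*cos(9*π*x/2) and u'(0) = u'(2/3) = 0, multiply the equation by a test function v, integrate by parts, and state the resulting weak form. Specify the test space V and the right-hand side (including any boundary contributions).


V = H^1(0, 2/3) (no boundary constraint on v; u is determined up to an additive constant); weak form: ∫_0^2/3 u'v' dx = ∫_0^2/3 (5*cos(9*π*x/2)) v dx for all v ∈ V.

Multiply both sides by a test function v and integrate from 0 to 2/3:
  ∫_0^2/3 −u''(x) v(x) dx = ∫_0^2/3 f(x) v(x) dx.
Integrate the LHS by parts once:
  ∫_0^2/3 −u'' v dx = −[u'(x) v(x)]_0^2/3 + ∫_0^2/3 u'(x) v'(x) dx.
Thus ∫_0^2/3 u'(x) v'(x) dx = ∫_0^2/3 f(x) v(x) dx + [u'(x) v(x)]_0^2/3.
Choose V so that boundary terms are either known or forced to vanish.
u has homogeneous Neumann: u'(0) = u'(2/3) = 0. So [u' v]_0^2/3 = 0·v(2/3) − 0·v(0) = 0 for any v; take V = H^1(0, 2/3).
Weak formulation: find u (satisfying any essential BC) such that ∫_0^2/3 u'(x) v'(x) dx = ∫_0^2/3 f v dx for all v ∈ V (homogeneous Neumann, so boundary terms vanish).
Substituting f(x) = 5*cos(9*π*x/2), the right-hand side is ∫_0^2/3 (5*cos(9*π*x/2)) v dx.
Compatibility check (pure Neumann): taking v ≡ 1 ∈ V gives 0 = ∫_0^2/3 f dx + (0) − (0), i.e. ∫_0^2/3 f dx must equal u'(0) − u'(2/3) = 0. Indeed ∫_0^2/3 (5*cos(9*π*x/2)) dx = 0, so the data are compatible. The solution is then unique only up to an additive constant (fix it e.g. by requiring ∫_0^2/3 u dx = 0).
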